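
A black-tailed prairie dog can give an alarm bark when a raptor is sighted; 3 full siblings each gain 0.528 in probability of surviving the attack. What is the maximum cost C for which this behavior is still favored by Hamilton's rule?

r to a full sibling = 1/2 (full sibs share both parents — two paths of length 2: r = 2·(1/2)^2 = 1/2).
Hamilton's rule: n·r·B > C, so the trait is favored while C < n·r·B = 3·0.5·0.528 = 0.792.

0.792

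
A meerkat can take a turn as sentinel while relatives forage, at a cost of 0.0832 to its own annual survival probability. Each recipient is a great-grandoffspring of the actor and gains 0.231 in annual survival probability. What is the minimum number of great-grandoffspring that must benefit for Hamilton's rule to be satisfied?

r to a great-grandoffspring = 1/8 (three parent–offspring links: r = (1/2)^3 = 1/8).
Hamilton's rule: n·r·B > C  ⇒  n > C/(r·B) = 0.0832/(0.125·0.231) = 2.881.
The smallest integer exceeding 2.881 is 3.

3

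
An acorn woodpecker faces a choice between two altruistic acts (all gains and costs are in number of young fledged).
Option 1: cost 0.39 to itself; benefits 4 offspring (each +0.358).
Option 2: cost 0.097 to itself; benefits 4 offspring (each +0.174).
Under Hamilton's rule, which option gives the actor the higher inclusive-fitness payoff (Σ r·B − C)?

Option 1

Option 1: r to an offspring = 0.5.
Option 1: Σ r·B − C = (4·0.5·0.358) − 0.39 = 0.326.
Option 2: r to an offspring = 0.5.
Option 2: Σ r·B − C = (4·0.5·0.174) − 0.097 = 0.251.
Option 1 has the higher net inclusive-fitness payoff.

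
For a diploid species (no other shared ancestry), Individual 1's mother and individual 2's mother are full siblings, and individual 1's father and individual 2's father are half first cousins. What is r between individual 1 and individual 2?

0.140625

Wright's path rule: contributions from independent ancestry routes add.
Individual 1 and individual 2 are related in two ways: first cousins through their mothers (r = 1/8) and half second cousins through their fathers (r = 1/64).
r = 1/8 + 1/64 = 0.140625.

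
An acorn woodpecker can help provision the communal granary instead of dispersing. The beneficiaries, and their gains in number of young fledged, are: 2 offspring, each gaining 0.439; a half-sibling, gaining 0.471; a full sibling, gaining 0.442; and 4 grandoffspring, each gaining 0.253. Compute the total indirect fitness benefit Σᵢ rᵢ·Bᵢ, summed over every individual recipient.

1.03075

r to an offspring = 1/2 (one parent–offspring link: r = (1/2)^1 = 1/2).
r to a half-sibling = 1/4 (half-sibs share one parent — one path of length 2: r = (1/2)^2 = 1/4).
r to a full sibling = 1/2 (full sibs share both parents — two paths of length 2: r = 2·(1/2)^2 = 1/2).
r to a grandoffspring = 1/4 (two parent–offspring links: r = (1/2)^2 = 1/4).
Summing one r·B term per recipient: 2·0.5·0.439 + 1·0.25·0.471 + 1·0.5·0.442 + 4·0.25·0.253 = 1.03075.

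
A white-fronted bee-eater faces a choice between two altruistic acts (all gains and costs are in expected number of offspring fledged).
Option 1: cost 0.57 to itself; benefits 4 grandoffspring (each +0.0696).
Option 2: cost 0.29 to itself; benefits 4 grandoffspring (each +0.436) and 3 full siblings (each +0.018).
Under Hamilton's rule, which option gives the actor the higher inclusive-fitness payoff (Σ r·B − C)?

Option 1: r to a grandoffspring = 0.25.
Option 1: Σ r·B − C = (4·0.25·0.0696) − 0.57 = -0.5004.
Option 2: r to a grandoffspring = 0.25.
Option 2: r to a full sibling = 0.5.
Option 2: Σ r·B − C = (4·0.25·0.436 + 3·0.5·0.018) − 0.29 = 0.173.
Option 2 has the higher net inclusive-fitness payoff.

Option 2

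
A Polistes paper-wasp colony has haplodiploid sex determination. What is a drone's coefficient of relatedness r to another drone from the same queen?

0.5

Haploid brothers each carry a random half of the queen's diploid genome, so on average they share half: r = 1/2.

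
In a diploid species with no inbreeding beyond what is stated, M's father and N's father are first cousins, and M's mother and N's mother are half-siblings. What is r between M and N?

Independent pedigree routes through distinct common ancestors add.
M and N are related in two ways: second cousins through their fathers (r = 1/32) and half first cousins through their mothers (r = 1/16).
r = 1/32 + 1/16 = 0.09375.

0.09375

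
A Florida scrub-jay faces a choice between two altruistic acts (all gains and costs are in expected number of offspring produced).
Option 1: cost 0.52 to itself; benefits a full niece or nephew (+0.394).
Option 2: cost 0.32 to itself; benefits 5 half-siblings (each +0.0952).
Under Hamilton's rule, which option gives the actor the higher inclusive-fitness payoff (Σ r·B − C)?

Option 2

Option 1: r to a full niece or nephew = 0.25.
Option 1: Σ r·B − C = (1·0.25·0.394) − 0.52 = -0.4215.
Option 2: r to a half-sibling = 0.25.
Option 2: Σ r·B − C = (5·0.25·0.0952) − 0.32 = -0.201.
Option 2 has the higher net inclusive-fitness payoff.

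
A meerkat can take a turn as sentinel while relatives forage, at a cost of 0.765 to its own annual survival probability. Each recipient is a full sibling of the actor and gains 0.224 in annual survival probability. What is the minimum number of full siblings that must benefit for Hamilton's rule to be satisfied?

r to a full sibling = 0.5 (full sibs share both parents — two paths of length 2: r = 2·(1/2)^2 = 1/2).
Hamilton's rule: n·r·B > C  ⇒  n > C/(r·B) = 0.765/(0.5·0.224) = 6.83.
The smallest integer exceeding 6.83 is 7.

7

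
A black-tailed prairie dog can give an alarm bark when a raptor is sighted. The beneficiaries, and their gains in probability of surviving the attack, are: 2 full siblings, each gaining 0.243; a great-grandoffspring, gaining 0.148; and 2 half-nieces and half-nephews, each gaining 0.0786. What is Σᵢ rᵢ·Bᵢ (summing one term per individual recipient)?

0.28115

r to a full sibling = 1/2 (full sibs share both parents — two paths of length 2: r = 2·(1/2)^2 = 1/2).
r to a great-grandoffspring = 0.125 (three parent–offspring links: r = (1/2)^3 = 1/8).
r to a half-niece or half-nephew = 0.125 (half-aunt/uncle↔niece/nephew: one path of length 3: r = (1/2)^3 = 1/8).
Summing one r·B term per recipient: 2·0.5·0.243 + 1·0.125·0.148 + 2·0.125·0.0786 = 0.28115.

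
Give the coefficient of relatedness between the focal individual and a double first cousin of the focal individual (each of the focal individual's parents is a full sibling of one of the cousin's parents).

Each parent–offspring link contributes a factor of 1/2, and independent paths through distinct common ancestors add.
Double first cousins share both grandparent pairs — four paths of length 4: r = 4·(1/2)^4 = 1/4.

0.25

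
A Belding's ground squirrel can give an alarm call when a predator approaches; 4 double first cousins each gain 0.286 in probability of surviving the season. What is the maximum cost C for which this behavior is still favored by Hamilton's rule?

r to a double first cousin = 1/4 (double first cousins share both grandparent pairs — four paths of length 4: r = 4·(1/2)^4 = 1/4).
Hamilton's rule: n·r·B > C, so the trait is favored while C < n·r·B = 4·0.25·0.286 = 0.286.

0.286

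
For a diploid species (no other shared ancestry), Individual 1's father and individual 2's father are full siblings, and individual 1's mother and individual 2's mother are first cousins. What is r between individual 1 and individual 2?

0.15625

Relatedness sums over independent paths through distinct common ancestors.
Individual 1 and individual 2 are related in two ways: first cousins through their fathers (r = 1/8) and second cousins through their mothers (r = 1/32).
r = 1/8 + 1/32 = 5/32 = 0.15625.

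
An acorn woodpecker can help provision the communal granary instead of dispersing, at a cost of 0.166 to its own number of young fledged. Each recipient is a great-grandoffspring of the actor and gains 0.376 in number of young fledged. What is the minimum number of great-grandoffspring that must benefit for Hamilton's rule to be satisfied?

r to a great-grandoffspring = 0.125 (three parent–offspring links: r = (1/2)^3 = 1/8).
Hamilton's rule: n·r·B > C  ⇒  n > C/(r·B) = 0.166/(0.125·0.376) = 3.532.
The smallest integer exceeding 3.532 is 4.

4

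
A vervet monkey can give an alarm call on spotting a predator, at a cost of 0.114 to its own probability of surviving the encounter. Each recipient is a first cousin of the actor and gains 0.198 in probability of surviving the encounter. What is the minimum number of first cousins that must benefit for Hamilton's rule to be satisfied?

r to a first cousin = 1/8 (first cousins share one grandparent pair — two paths of length 4: r = 2·(1/2)^4 = 1/8).
Hamilton's rule: n·r·B > C  ⇒  n > C/(r·B) = 0.114/(0.125·0.198) = 4.606.
The smallest integer exceeding 4.606 is 5.

5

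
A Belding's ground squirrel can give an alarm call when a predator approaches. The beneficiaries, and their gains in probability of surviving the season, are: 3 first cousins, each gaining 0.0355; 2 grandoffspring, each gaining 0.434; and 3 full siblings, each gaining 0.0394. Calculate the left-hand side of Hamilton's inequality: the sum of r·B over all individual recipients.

0.2894125

r to a first cousin = 0.125 (first cousins share one grandparent pair — two paths of length 4: r = 2·(1/2)^4 = 1/8).
r to a grandoffspring = 0.25 (two parent–offspring links: r = (1/2)^2 = 1/4).
r to a full sibling = 0.5 (full sibs share both parents — two paths of length 2: r = 2·(1/2)^2 = 1/2).
Summing one r·B term per recipient: 3·0.125·0.0355 + 2·0.25·0.434 + 3·0.5·0.0394 = 0.2894125.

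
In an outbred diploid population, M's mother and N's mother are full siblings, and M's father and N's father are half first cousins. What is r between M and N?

0.140625

Independent pedigree routes through distinct common ancestors add.
M and N are related in two ways: first cousins through their mothers (r = 1/8) and half second cousins through their fathers (r = 1/64).
r = 1/8 + 1/64 = 0.140625.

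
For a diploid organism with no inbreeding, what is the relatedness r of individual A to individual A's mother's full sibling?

Each parent–offspring link contributes a factor of 1/2, and independent paths through distinct common ancestors add.
Full aunt/uncle↔niece/nephew: two paths of length 3 through the shared grandparent pair: r = 2·(1/2)^3 = 1/4.

0.25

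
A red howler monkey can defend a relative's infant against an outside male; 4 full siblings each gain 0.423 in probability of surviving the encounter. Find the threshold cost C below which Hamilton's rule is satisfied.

r to a full sibling = 1/2 (full sibs share both parents — two paths of length 2: r = 2·(1/2)^2 = 1/2).
Hamilton's rule: n·r·B > C, so the trait is favored while C < n·r·B = 4·0.5·0.423 = 0.846.

0.846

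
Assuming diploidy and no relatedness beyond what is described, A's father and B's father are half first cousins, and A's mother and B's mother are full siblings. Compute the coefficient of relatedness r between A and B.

0.140625

With two independent routes of shared ancestry, r is the sum of the two contributions.
A and B are related in two ways: half second cousins through their fathers (r = 1/64) and first cousins through their mothers (r = 1/8).
r = 1/64 + 1/8 = 0.140625.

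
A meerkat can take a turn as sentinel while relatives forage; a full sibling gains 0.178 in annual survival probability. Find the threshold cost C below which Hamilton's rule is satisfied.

r to a full sibling = 1/2 (full sibs share both parents — two paths of length 2: r = 2·(1/2)^2 = 1/2).
Hamilton's rule: n·r·B > C, so the trait is favored while C < n·r·B = 1·0.5·0.178 = 0.089.

0.089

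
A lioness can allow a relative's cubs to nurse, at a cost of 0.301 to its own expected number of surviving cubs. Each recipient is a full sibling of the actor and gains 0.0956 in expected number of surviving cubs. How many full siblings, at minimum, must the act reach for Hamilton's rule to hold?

7

r to a full sibling = 0.5 (full sibs share both parents — two paths of length 2: r = 2·(1/2)^2 = 1/2).
Hamilton's rule: n·r·B > C  ⇒  n > C/(r·B) = 0.301/(0.5·0.0956) = 6.297.
The smallest integer exceeding 6.297 is 7.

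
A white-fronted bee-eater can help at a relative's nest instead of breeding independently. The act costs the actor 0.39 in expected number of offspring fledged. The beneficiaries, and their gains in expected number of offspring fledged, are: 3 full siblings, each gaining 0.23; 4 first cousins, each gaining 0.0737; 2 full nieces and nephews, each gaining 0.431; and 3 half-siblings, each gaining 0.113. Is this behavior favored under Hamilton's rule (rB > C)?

Yes

Hamilton's rule: the trait is favored when the sum of r·B over every recipient exceeds the actor's cost C.
r to a full sibling = 1/2 (full sibs share both parents — two paths of length 2: r = 2·(1/2)^2 = 1/2).
r to a first cousin = 1/8 (first cousins share one grandparent pair — two paths of length 4: r = 2·(1/2)^4 = 1/8).
r to a full niece or nephew = 1/4 (full aunt/uncle↔niece/nephew: two paths of length 3 through the shared grandparent pair: r = 2·(1/2)^3 = 1/4).
r to a half-sibling = 0.25 (half-sibs share one parent — one path of length 2: r = (1/2)^2 = 1/4).
Summing one r·B term per recipient: 3·0.5·0.23 + 4·0.125·0.0737 + 2·0.25·0.431 + 3·0.25·0.113 = 0.6821.
0.6821 > 0.39: the indirect benefit exceeds the cost.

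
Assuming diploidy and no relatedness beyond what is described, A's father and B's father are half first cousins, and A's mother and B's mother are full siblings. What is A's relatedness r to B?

0.140625

Relatedness sums over independent paths through distinct common ancestors.
A and B are related in two ways: half second cousins through their fathers (r = 1/64) and first cousins through their mothers (r = 1/8).
r = 1/64 + 1/8 = 0.140625.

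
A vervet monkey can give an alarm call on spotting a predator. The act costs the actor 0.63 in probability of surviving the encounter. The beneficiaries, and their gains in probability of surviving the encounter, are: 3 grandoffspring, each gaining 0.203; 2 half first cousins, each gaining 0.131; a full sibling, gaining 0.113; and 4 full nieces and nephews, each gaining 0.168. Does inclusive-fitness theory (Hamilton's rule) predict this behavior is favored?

No

Hamilton's rule: the trait is favored when the sum of r·B over every recipient exceeds the actor's cost C.
r to a grandoffspring = 1/4 (two parent–offspring links: r = (1/2)^2 = 1/4).
r to a half first cousin = 0.0625 (half first cousins share one grandparent — one path of length 4: r = (1/2)^4 = 1/16).
r to a full sibling = 1/2 (full sibs share both parents — two paths of length 2: r = 2·(1/2)^2 = 1/2).
r to a full niece or nephew = 1/4 (full aunt/uncle↔niece/nephew: two paths of length 3 through the shared grandparent pair: r = 2·(1/2)^3 = 1/4).
Summing one r·B term per recipient: 3·0.25·0.203 + 2·0.0625·0.131 + 1·0.5·0.113 + 4·0.25·0.168 = 0.393125.
0.393125 < 0.63: the indirect benefit is less than the cost.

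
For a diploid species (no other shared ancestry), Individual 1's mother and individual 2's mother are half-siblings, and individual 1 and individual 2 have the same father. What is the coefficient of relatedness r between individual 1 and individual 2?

0.3125

Relatedness sums over independent paths through distinct common ancestors.
Individual 1 and individual 2 are related in two ways: half first cousins through their mothers (r = 1/16) and half-sibs through their shared father (r = 1/4).
r = 1/16 + 1/4 = 0.3125.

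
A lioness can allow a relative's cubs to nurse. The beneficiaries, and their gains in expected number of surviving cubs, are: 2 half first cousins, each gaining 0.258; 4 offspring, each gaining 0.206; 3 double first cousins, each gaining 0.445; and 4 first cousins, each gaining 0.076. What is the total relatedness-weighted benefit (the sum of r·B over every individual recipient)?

0.816

r to a half first cousin = 1/16 (half first cousins share one grandparent — one path of length 4: r = (1/2)^4 = 1/16).
r to an offspring = 1/2 (one parent–offspring link: r = (1/2)^1 = 1/2).
r to a double first cousin = 1/4 (double first cousins share both grandparent pairs — four paths of length 4: r = 4·(1/2)^4 = 1/4).
r to a first cousin = 1/8 (first cousins share one grandparent pair — two paths of length 4: r = 2·(1/2)^4 = 1/8).
Summing one r·B term per recipient: 2·0.0625·0.258 + 4·0.5·0.206 + 3·0.25·0.445 + 4·0.125·0.076 = 0.816.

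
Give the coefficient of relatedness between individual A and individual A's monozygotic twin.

1

Each parent–offspring link contributes a factor of 1/2, and independent paths through distinct common ancestors add.
Monozygotic twins share every allele identical by descent: r = 1.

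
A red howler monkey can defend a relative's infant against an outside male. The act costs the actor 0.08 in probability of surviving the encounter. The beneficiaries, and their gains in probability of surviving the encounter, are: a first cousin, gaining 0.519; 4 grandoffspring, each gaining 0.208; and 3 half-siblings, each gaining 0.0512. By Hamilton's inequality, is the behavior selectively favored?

Yes

Hamilton's rule: the trait is favored when the sum of r·B over every recipient exceeds the actor's cost C.
r to a first cousin = 1/8 (first cousins share one grandparent pair — two paths of length 4: r = 2·(1/2)^4 = 1/8).
r to a grandoffspring = 0.25 (two parent–offspring links: r = (1/2)^2 = 1/4).
r to a half-sibling = 1/4 (half-sibs share one parent — one path of length 2: r = (1/2)^2 = 1/4).
Summing one r·B term per recipient: 1·0.125·0.519 + 4·0.25·0.208 + 3·0.25·0.0512 = 0.311275.
0.311275 > 0.08: the indirect benefit exceeds the cost.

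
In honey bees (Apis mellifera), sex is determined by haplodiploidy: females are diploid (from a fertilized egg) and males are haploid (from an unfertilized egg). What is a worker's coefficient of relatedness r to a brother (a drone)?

Her haploid brother carries none of their father's genes and a random half of their mother's genome; that half matches the maternal half of her own genome with probability 1/2: r = 1/2 · 1/2 = 1/4.

0.25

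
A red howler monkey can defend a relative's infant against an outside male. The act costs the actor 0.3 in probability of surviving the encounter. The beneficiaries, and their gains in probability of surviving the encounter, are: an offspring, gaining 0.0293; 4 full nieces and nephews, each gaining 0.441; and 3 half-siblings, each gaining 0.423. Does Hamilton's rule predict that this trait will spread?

Yes

Hamilton's rule: the trait is favored when the sum of r·B over every recipient exceeds the actor's cost C.
r to an offspring = 1/2 (one parent–offspring link: r = (1/2)^1 = 1/2).
r to a full niece or nephew = 1/4 (full aunt/uncle↔niece/nephew: two paths of length 3 through the shared grandparent pair: r = 2·(1/2)^3 = 1/4).
r to a half-sibling = 1/4 (half-sibs share one parent — one path of length 2: r = (1/2)^2 = 1/4).
Summing one r·B term per recipient: 1·0.5·0.0293 + 4·0.25·0.441 + 3·0.25·0.423 = 0.7729.
0.7729 > 0.3: the indirect benefit exceeds the cost.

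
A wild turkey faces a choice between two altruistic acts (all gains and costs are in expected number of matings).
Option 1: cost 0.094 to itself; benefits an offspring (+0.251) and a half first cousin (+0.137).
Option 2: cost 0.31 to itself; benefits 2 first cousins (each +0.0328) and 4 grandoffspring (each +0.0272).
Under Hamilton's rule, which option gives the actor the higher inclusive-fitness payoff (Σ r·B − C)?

Option 1: r to an offspring = 0.5.
Option 1: r to a half first cousin = 0.0625.
Option 1: Σ r·B − C = (1·0.5·0.251 + 1·0.0625·0.137) − 0.094 = 0.0400625.
Option 2: r to a first cousin = 0.125.
Option 2: r to a grandoffspring = 0.25.
Option 2: Σ r·B − C = (2·0.125·0.0328 + 4·0.25·0.0272) − 0.31 = -0.2746.
Option 1 has the higher net inclusive-fitness payoff.

Option 1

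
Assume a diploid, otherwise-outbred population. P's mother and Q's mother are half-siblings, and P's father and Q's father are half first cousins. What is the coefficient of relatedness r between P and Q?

Independent pedigree routes through distinct common ancestors add.
P and Q are related in two ways: half first cousins through their mothers (r = 1/16) and half second cousins through their fathers (r = 1/64).
r = 1/16 + 1/64 = 5/64 = 0.078125.

0.078125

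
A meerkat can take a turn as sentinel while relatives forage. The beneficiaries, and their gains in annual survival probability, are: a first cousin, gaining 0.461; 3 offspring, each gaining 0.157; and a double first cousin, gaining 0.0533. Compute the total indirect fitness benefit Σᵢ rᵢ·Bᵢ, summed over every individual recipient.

0.30645

r to a first cousin = 1/8 (first cousins share one grandparent pair — two paths of length 4: r = 2·(1/2)^4 = 1/8).
r to an offspring = 1/2 (one parent–offspring link: r = (1/2)^1 = 1/2).
r to a double first cousin = 0.25 (double first cousins share both grandparent pairs — four paths of length 4: r = 4·(1/2)^4 = 1/4).
Summing one r·B term per recipient: 1·0.125·0.461 + 3·0.5·0.157 + 1·0.25·0.0533 = 0.30645.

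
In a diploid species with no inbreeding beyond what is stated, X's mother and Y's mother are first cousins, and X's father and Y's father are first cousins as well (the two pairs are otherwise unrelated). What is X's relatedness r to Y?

0.0625

With two independent routes of shared ancestry, r is the sum of the two contributions.
X and Y are related in two ways: second cousins through their mothers (r = 1/32) and second cousins through their fathers (r = 1/32).
r = 1/32 + 1/32 = 1/16 = 0.0625.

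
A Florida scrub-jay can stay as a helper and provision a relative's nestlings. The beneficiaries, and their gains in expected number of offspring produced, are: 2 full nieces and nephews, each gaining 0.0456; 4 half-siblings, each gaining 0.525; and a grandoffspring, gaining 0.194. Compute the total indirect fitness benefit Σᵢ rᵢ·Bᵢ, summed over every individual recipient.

r to a full niece or nephew = 1/4 (full aunt/uncle↔niece/nephew: two paths of length 3 through the shared grandparent pair: r = 2·(1/2)^3 = 1/4).
r to a half-sibling = 0.25 (half-sibs share one parent — one path of length 2: r = (1/2)^2 = 1/4).
r to a grandoffspring = 0.25 (two parent–offspring links: r = (1/2)^2 = 1/4).
Summing one r·B term per recipient: 2·0.25·0.0456 + 4·0.25·0.525 + 1·0.25·0.194 = 0.5963.

0.5963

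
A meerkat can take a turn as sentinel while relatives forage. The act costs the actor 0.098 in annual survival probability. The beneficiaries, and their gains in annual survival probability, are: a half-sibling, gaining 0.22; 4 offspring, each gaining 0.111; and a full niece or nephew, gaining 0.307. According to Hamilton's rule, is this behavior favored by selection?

Yes

Hamilton's rule: the trait is favored when the sum of r·B over every recipient exceeds the actor's cost C.
r to a half-sibling = 1/4 (half-sibs share one parent — one path of length 2: r = (1/2)^2 = 1/4).
r to an offspring = 0.5 (one parent–offspring link: r = (1/2)^1 = 1/2).
r to a full niece or nephew = 0.25 (full aunt/uncle↔niece/nephew: two paths of length 3 through the shared grandparent pair: r = 2·(1/2)^3 = 1/4).
Summing one r·B term per recipient: 1·0.25·0.22 + 4·0.5·0.111 + 1·0.25·0.307 = 0.35375.
0.35375 > 0.098: the indirect benefit exceeds the cost.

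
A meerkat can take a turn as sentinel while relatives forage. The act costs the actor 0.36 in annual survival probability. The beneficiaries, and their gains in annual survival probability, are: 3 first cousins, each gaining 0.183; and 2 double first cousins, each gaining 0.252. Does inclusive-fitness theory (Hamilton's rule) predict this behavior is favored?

Hamilton's rule: the trait is favored when the sum of r·B over every recipient exceeds the actor's cost C.
r to a first cousin = 1/8 (first cousins share one grandparent pair — two paths of length 4: r = 2·(1/2)^4 = 1/8).
r to a double first cousin = 0.25 (double first cousins share both grandparent pairs — four paths of length 4: r = 4·(1/2)^4 = 1/4).
Summing one r·B term per recipient: 3·0.125·0.183 + 2·0.25·0.252 = 0.194625.
0.194625 < 0.36: the indirect benefit is less than the cost.

No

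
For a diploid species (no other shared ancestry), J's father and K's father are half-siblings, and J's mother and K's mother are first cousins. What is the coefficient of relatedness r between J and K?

Relatedness sums over independent paths through distinct common ancestors.
J and K are related in two ways: half first cousins through their fathers (r = 1/16) and second cousins through their mothers (r = 1/32).
r = 1/16 + 1/32 = 3/32 = 0.09375.

0.09375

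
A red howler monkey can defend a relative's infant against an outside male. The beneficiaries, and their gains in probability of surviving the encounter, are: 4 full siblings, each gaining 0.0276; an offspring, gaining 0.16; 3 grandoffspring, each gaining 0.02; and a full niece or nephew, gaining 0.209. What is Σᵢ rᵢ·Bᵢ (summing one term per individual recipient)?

r to a full sibling = 1/2 (full sibs share both parents — two paths of length 2: r = 2·(1/2)^2 = 1/2).
r to an offspring = 1/2 (one parent–offspring link: r = (1/2)^1 = 1/2).
r to a grandoffspring = 1/4 (two parent–offspring links: r = (1/2)^2 = 1/4).
r to a full niece or nephew = 0.25 (full aunt/uncle↔niece/nephew: two paths of length 3 through the shared grandparent pair: r = 2·(1/2)^3 = 1/4).
Summing one r·B term per recipient: 4·0.5·0.0276 + 1·0.5·0.16 + 3·0.25·0.02 + 1·0.25·0.209 = 0.20245.

0.20245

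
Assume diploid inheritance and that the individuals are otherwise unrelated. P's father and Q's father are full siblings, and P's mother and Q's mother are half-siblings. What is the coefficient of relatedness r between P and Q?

0.1875

With two independent routes of shared ancestry, r is the sum of the two contributions.
P and Q are related in two ways: first cousins through their fathers (r = 1/8) and half first cousins through their mothers (r = 1/16).
r = 1/8 + 1/16 = 0.1875.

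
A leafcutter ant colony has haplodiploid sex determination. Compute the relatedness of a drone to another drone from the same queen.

0.5

Haploid brothers each carry a random half of the queen's diploid genome, so on average they share half: r = 1/2.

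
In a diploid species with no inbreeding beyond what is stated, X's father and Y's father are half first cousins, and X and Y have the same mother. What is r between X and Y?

0.265625

Relatedness sums over independent paths through distinct common ancestors.
X and Y are related in two ways: half second cousins through their fathers (r = 1/64) and half-sibs through their shared mother (r = 1/4).
r = 1/64 + 1/4 = 0.265625.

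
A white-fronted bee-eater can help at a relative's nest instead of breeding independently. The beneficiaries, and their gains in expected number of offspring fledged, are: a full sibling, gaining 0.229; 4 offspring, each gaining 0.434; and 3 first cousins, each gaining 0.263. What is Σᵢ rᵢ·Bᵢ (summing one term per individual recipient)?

r to a full sibling = 0.5 (full sibs share both parents — two paths of length 2: r = 2·(1/2)^2 = 1/2).
r to an offspring = 0.5 (one parent–offspring link: r = (1/2)^1 = 1/2).
r to a first cousin = 1/8 (first cousins share one grandparent pair — two paths of length 4: r = 2·(1/2)^4 = 1/8).
Summing one r·B term per recipient: 1·0.5·0.229 + 4·0.5·0.434 + 3·0.125·0.263 = 1.081125.

1.081125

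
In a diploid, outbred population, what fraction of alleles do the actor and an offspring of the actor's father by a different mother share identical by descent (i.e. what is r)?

Each parent–offspring link contributes a factor of 1/2, and independent paths through distinct common ancestors add.
Half-sibs share one parent — one path of length 2: r = (1/2)^2 = 1/4.

0.25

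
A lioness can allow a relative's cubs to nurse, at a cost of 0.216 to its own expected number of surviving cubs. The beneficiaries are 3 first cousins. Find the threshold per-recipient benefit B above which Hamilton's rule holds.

0.576

r to a first cousin = 0.125 (first cousins share one grandparent pair — two paths of length 4: r = 2·(1/2)^4 = 1/8).
Hamilton's rule with n recipients of equal r: n·r·B > C, so B > C/(n·r) = 0.216/(3·0.125) = 0.576.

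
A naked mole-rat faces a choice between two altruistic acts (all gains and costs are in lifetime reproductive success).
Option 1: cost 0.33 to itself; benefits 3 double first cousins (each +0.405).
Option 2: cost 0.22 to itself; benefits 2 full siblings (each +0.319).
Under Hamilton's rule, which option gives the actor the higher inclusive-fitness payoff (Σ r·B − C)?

Option 1: r to a double first cousin = 0.25.
Option 1: Σ r·B − C = (3·0.25·0.405) − 0.33 = -0.02625.
Option 2: r to a full sibling = 0.5.
Option 2: Σ r·B − C = (2·0.5·0.319) − 0.22 = 0.099.
Option 2 has the higher net inclusive-fitness payoff.

Option 2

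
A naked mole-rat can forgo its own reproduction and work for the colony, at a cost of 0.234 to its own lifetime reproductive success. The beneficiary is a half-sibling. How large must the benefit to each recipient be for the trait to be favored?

r to a half-sibling = 0.25 (half-sibs share one parent — one path of length 2: r = (1/2)^2 = 1/4).
Hamilton's rule with n recipients of equal r: n·r·B > C, so B > C/(n·r) = 0.234/(1·0.25) = 0.936.

0.936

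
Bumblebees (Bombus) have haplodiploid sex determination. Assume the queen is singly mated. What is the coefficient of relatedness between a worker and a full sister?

0.75

Haplodiploid full sisters inherit their father's entire haploid genome identically (contributing 1/2) and on average half of their mother's contribution (1/2 · 1/2 = 1/4); r = 1/2 + 1/4 = 3/4.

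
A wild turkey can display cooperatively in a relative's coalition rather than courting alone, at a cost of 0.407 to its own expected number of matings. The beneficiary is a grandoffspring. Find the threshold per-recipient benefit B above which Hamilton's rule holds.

r to a grandoffspring = 1/4 (two parent–offspring links: r = (1/2)^2 = 1/4).
Hamilton's rule with n recipients of equal r: n·r·B > C, so B > C/(n·r) = 0.407/(1·0.25) = 1.628.

1.628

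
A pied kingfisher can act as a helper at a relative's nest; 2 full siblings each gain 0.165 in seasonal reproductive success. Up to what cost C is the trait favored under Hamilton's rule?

r to a full sibling = 0.5 (full sibs share both parents — two paths of length 2: r = 2·(1/2)^2 = 1/2).
Hamilton's rule: n·r·B > C, so the trait is favored while C < n·r·B = 2·0.5·0.165 = 0.165.

0.165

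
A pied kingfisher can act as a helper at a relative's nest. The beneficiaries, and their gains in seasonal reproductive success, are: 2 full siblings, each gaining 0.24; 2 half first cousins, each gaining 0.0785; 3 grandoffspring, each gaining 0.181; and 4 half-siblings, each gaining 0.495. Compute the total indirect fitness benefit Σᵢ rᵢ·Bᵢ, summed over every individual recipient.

r to a full sibling = 1/2 (full sibs share both parents — two paths of length 2: r = 2·(1/2)^2 = 1/2).
r to a half first cousin = 0.0625 (half first cousins share one grandparent — one path of length 4: r = (1/2)^4 = 1/16).
r to a grandoffspring = 1/4 (two parent–offspring links: r = (1/2)^2 = 1/4).
r to a half-sibling = 0.25 (half-sibs share one parent — one path of length 2: r = (1/2)^2 = 1/4).
Summing one r·B term per recipient: 2·0.5·0.24 + 2·0.0625·0.0785 + 3·0.25·0.181 + 4·0.25·0.495 = 0.8805625.

0.8805625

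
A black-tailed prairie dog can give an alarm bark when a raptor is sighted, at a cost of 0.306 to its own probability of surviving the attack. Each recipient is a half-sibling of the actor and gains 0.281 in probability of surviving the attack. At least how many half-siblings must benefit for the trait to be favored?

5

r to a half-sibling = 1/4 (half-sibs share one parent — one path of length 2: r = (1/2)^2 = 1/4).
Hamilton's rule: n·r·B > C  ⇒  n > C/(r·B) = 0.306/(0.25·0.281) = 4.356.
The smallest integer exceeding 4.356 is 5.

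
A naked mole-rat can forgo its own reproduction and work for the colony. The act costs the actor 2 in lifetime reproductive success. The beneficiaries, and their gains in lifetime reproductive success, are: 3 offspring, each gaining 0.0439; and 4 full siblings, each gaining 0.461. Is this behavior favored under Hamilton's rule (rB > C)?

Hamilton's rule: the trait is favored when the sum of r·B over every recipient exceeds the actor's cost C.
r to an offspring = 1/2 (one parent–offspring link: r = (1/2)^1 = 1/2).
r to a full sibling = 0.5 (full sibs share both parents — two paths of length 2: r = 2·(1/2)^2 = 1/2).
Summing one r·B term per recipient: 3·0.5·0.0439 + 4·0.5·0.461 = 0.98785.
0.98785 < 2: the indirect benefit is less than the cost.

No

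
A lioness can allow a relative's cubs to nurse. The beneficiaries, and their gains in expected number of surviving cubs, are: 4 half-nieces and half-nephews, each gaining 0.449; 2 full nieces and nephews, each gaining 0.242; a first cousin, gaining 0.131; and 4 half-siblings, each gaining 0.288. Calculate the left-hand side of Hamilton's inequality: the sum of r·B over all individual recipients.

0.649875

r to a half-niece or half-nephew = 0.125 (half-aunt/uncle↔niece/nephew: one path of length 3: r = (1/2)^3 = 1/8).
r to a full niece or nephew = 0.25 (full aunt/uncle↔niece/nephew: two paths of length 3 through the shared grandparent pair: r = 2·(1/2)^3 = 1/4).
r to a first cousin = 1/8 (first cousins share one grandparent pair — two paths of length 4: r = 2·(1/2)^4 = 1/8).
r to a half-sibling = 1/4 (half-sibs share one parent — one path of length 2: r = (1/2)^2 = 1/4).
Summing one r·B term per recipient: 4·0.125·0.449 + 2·0.25·0.242 + 1·0.125·0.131 + 4·0.25·0.288 = 0.649875.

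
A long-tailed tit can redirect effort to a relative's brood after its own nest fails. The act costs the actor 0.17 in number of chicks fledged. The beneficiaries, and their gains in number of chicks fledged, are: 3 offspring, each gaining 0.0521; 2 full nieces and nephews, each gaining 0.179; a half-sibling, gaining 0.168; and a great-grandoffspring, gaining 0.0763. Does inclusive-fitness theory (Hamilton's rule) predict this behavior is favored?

Yes

Hamilton's rule: the trait is favored when the sum of r·B over every recipient exceeds the actor's cost C.
r to an offspring = 1/2 (one parent–offspring link: r = (1/2)^1 = 1/2).
r to a full niece or nephew = 1/4 (full aunt/uncle↔niece/nephew: two paths of length 3 through the shared grandparent pair: r = 2·(1/2)^3 = 1/4).
r to a half-sibling = 0.25 (half-sibs share one parent — one path of length 2: r = (1/2)^2 = 1/4).
r to a great-grandoffspring = 0.125 (three parent–offspring links: r = (1/2)^3 = 1/8).
Summing one r·B term per recipient: 3·0.5·0.0521 + 2·0.25·0.179 + 1·0.25·0.168 + 1·0.125·0.0763 = 0.2191875.
0.2191875 > 0.17: the indirect benefit exceeds the cost.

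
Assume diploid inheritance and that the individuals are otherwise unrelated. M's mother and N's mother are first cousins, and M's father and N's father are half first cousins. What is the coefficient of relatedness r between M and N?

0.046875

Wright's path rule: contributions from independent ancestry routes add.
M and N are related in two ways: second cousins through their mothers (r = 1/32) and half second cousins through their fathers (r = 1/64).
r = 1/32 + 1/64 = 3/64 = 0.046875.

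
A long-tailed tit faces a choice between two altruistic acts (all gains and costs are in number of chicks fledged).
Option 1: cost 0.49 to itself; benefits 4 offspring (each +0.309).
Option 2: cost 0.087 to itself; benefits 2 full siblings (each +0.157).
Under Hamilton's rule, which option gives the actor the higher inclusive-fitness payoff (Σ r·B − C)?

Option 1

Option 1: r to an offspring = 0.5.
Option 1: Σ r·B − C = (4·0.5·0.309) − 0.49 = 0.128.
Option 2: r to a full sibling = 0.5.
Option 2: Σ r·B − C = (2·0.5·0.157) − 0.087 = 0.07.
Option 1 has the higher net inclusive-fitness payoff.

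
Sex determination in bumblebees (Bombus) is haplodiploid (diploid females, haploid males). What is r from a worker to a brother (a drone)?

0.25

Her haploid brother carries none of their father's genes and a random half of their mother's genome; that half matches the maternal half of her own genome with probability 1/2: r = 1/2 · 1/2 = 1/4.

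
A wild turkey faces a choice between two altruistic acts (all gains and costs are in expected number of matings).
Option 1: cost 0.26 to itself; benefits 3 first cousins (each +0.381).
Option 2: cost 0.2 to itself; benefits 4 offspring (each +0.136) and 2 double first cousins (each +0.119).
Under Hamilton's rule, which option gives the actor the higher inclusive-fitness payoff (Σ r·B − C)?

Option 2

Option 1: r to a first cousin = 0.125.
Option 1: Σ r·B − C = (3·0.125·0.381) − 0.26 = -0.117125.
Option 2: r to an offspring = 0.5.
Option 2: r to a double first cousin = 0.25.
Option 2: Σ r·B − C = (4·0.5·0.136 + 2·0.25·0.119) − 0.2 = 0.1315.
Option 2 has the higher net inclusive-fitness payoff.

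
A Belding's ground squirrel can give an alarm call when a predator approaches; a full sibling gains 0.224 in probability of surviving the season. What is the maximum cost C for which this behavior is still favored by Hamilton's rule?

r to a full sibling = 1/2 (full sibs share both parents — two paths of length 2: r = 2·(1/2)^2 = 1/2).
Hamilton's rule: n·r·B > C, so the trait is favored while C < n·r·B = 1·0.5·0.224 = 0.112.

0.112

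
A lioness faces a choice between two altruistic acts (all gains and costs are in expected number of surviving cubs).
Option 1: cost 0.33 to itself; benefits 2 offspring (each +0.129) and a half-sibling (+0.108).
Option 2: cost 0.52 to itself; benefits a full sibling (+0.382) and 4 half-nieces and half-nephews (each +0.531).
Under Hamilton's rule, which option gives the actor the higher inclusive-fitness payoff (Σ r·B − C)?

Option 2

Option 1: r to an offspring = 0.5.
Option 1: r to a half-sibling = 0.25.
Option 1: Σ r·B − C = (2·0.5·0.129 + 1·0.25·0.108) − 0.33 = -0.174.
Option 2: r to a full sibling = 0.5.
Option 2: r to a half-niece or half-nephew = 0.125.
Option 2: Σ r·B − C = (1·0.5·0.382 + 4·0.125·0.531) − 0.52 = -0.0635.
Option 2 has the higher net inclusive-fitness payoff.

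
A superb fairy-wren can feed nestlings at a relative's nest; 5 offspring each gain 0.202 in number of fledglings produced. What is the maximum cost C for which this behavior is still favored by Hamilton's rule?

r to an offspring = 0.5 (one parent–offspring link: r = (1/2)^1 = 1/2).
Hamilton's rule: n·r·B > C, so the trait is favored while C < n·r·B = 5·0.5·0.202 = 0.505.

0.505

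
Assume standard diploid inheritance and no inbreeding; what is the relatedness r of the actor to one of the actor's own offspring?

Each parent–offspring link contributes a factor of 1/2, and independent paths through distinct common ancestors add.
One parent–offspring link: r = (1/2)^1 = 1/2.

0.5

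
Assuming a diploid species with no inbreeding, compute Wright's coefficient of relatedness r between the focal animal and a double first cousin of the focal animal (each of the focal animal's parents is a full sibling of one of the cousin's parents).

0.25

Each parent–offspring link contributes a factor of 1/2, and independent paths through distinct common ancestors add.
Double first cousins share both grandparent pairs — four paths of length 4: r = 4·(1/2)^4 = 1/4.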